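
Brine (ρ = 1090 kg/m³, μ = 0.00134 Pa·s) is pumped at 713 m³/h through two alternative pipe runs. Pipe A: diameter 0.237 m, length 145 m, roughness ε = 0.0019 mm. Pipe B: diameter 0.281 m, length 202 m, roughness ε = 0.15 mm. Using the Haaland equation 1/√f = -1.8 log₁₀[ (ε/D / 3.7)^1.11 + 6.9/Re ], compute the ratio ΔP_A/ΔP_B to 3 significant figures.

Pipe A: V = Q/A = 0.1981/0.04412 = 4.49 m/s; Re = 8.655e+05; ε/D = 8.02e-06; Haaland → f = 0.012; ΔP_A = f(L/D)(ρV²/2) = 8.066e+04 Pa.
Pipe B: V = Q/A = 0.1981/0.06202 = 3.194 m/s; Re = 7.3e+05; ε/D = 0.000534; Haaland → f = 0.01755; ΔP_B = f(L/D)(ρV²/2) = 7.012e+04 Pa.
ΔP_A/ΔP_B = 8.066e+04/7.012e+04 = 1.15.

ΔP_A/ΔP_B ≈ 1.15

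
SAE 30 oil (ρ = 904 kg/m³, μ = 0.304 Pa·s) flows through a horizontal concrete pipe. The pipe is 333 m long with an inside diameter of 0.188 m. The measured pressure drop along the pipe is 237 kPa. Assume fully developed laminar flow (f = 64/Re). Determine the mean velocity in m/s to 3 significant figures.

For laminar flow, f = 64/Re with Re = ρVD/μ, so Darcy-Weisbach reduces to ΔP = 32μLV/D². Solving for V: V = ΔP·D²/(32μL) = 2.37e+05·(0.188)²/(32·0.304·333) = 2.586 m/s.
Check: Re = ρVD/μ = 904·2.586·0.188/0.304 = 1446 < 2300, so the laminar assumption holds.

V ≈ 2.59 m/s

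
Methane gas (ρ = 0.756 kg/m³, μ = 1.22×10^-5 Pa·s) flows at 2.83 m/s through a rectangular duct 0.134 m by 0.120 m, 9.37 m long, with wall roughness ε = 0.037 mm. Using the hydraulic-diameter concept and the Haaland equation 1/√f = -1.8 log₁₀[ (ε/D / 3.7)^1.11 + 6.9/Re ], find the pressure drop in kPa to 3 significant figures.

Hydraulic diameter D_h = 4A/P = 4·(0.134·0.12)/(2·(0.134+0.12)) = 0.06432/0.508 = 0.1266 m.
Re = ρVD_h/μ = 0.756·2.83·0.1266/1.22e-05 = 2.22e+04.
ε/D_h = 3.7e-05/0.1266 = 0.000292; Haaland gives 1/√f = -1.8 log₁₀[2.79e-05+0.000311] = 6.246, so f = 0.02563.
ΔP = f(L/D_h)(ρV²/2) = 0.02563·9.37/0.1266·3.027 = 5.742 Pa.
ΔP = 0.00574 kPa.

ΔP ≈ 0.00574 kPa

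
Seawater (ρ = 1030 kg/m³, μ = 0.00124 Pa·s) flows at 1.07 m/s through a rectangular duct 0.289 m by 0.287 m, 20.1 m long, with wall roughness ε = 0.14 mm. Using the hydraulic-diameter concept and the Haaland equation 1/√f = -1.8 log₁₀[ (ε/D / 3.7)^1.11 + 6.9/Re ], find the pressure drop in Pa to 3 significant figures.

Hydraulic diameter D_h = 4A/P = 4·(0.289·0.287)/(2·(0.289+0.287)) = 0.3318/1.152 = 0.288 m.
Re = ρVD_h/μ = 1030·1.07·0.288/0.00124 = 2.56e+05.
ε/D_h = 0.00014/0.288 = 0.000486; Haaland gives 1/√f = -1.8 log₁₀[4.92e-05+2.7e-05] = 7.413, so f = 0.0182.
ΔP = f(L/D_h)(ρV²/2) = 0.0182·20.1/0.288·589.6 = 748.8 Pa.

ΔP ≈ 749 Pa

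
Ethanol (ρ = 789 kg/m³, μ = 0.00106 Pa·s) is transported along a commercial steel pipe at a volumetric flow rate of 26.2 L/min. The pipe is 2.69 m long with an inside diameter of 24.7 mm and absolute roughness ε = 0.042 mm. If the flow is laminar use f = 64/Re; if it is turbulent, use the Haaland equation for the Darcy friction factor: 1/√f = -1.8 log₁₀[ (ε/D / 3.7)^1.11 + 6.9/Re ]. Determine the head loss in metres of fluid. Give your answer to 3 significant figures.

h_f ≈ 0.138 m

Q = 26.2 L/min = 26.2/60000 = 0.0004367 m³/s.
Cross-sectional area A = πD²/4 = π(0.0247)²/4 = 0.0004792 m²; mean velocity V = Q/A = 0.0004367/0.0004792 = 0.9113 m/s.
Reynolds number Re = ρVD/μ = 789 · 0.9113 · 0.0247 / 0.00106 = 1.675e+04.
Re > 4000 → turbulent. Relative roughness ε/D = 4.2e-05/0.0247 = 0.0017. Haaland: 1/√f = -1.8 log₁₀[(0.0017/3.7)^1.11 + 6.9/1.675e+04] = -1.8 log₁₀[0.000197 + 0.000412] = 5.787, so f = 0.02986.
Darcy-Weisbach: ΔP = f(L/D)(ρV²/2) = 0.02986·(2.69/0.0247)·(789·0.9113²/2) = 0.02986·108.9·327.6 = 1065 Pa.
Head loss h_f = ΔP/(ρg) = 1065/(789·9.81) = 0.138 m.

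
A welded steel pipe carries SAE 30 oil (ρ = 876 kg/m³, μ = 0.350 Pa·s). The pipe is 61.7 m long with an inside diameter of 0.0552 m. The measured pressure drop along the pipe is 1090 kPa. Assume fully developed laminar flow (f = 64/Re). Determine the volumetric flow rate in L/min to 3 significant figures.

For laminar flow, f = 64/Re with Re = ρVD/μ, so Darcy-Weisbach reduces to ΔP = 32μLV/D². Solving for V: V = ΔP·D²/(32μL) = 1.09e+06·(0.0552)²/(32·0.35·61.7) = 4.806 m/s.
Check: Re = ρVD/μ = 876·4.806·0.0552/0.35 = 664 < 2300, so the laminar assumption holds.
Q = V·A = 4.806·(π/4·0.0552²) = 0.0115 m³/s = 690 L/min.

Q ≈ 690 L/min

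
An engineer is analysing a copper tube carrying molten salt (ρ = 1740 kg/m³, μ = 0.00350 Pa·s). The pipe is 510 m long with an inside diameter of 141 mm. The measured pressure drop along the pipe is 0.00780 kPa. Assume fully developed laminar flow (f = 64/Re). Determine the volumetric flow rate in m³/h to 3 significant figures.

Q ≈ 0.153 m³/h

For laminar flow, f = 64/Re with Re = ρVD/μ, so Darcy-Weisbach reduces to ΔP = 32μLV/D². Solving for V: V = ΔP·D²/(32μL) = 7.8·(0.141)²/(32·0.0035·510) = 0.002715 m/s.
Check: Re = ρVD/μ = 1740·0.002715·0.141/0.0035 = 190.3 < 2300, so the laminar assumption holds.
Q = V·A = 0.002715·(π/4·0.141²) = 4.239e-05 m³/s = 0.153 m³/h.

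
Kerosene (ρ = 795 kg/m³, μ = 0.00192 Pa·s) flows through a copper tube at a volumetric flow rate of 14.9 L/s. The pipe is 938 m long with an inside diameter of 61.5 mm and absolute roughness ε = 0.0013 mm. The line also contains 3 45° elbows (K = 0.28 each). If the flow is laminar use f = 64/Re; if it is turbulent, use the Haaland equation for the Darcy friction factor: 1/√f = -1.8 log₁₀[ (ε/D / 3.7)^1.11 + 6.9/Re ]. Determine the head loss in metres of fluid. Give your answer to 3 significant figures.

Q = 14.9 L/s = 14.9/1000 = 0.0149 m³/s.
Cross-sectional area A = πD²/4 = π(0.0615)²/4 = 0.002971 m²; mean velocity V = Q/A = 0.0149/0.002971 = 5.016 m/s.
Reynolds number Re = ρVD/μ = 795 · 5.016 · 0.0615 / 0.00192 = 1.277e+05.
Re > 4000 → turbulent. Relative roughness ε/D = 1.3e-06/0.0615 = 2.11e-05. Haaland: 1/√f = -1.8 log₁₀[(2.11e-05/3.7)^1.11 + 6.9/1.277e+05] = -1.8 log₁₀[1.51e-06 + 5.4e-05] = 7.66, so f = 0.01704.
Total minor-loss coefficient ΣK = 3·0.28 = 0.84.
ΔP = [f·L/D + ΣK]·(ρV²/2) = [0.01704·938/0.0615 + 0.84]·(795·5.016²/2) = [260 + 0.84]·1e+04 = 2.608e+06 Pa.
Head loss h_f = ΔP/(ρg) = 2.608e+06/(795·9.81) = 334 m.

h_f ≈ 334 m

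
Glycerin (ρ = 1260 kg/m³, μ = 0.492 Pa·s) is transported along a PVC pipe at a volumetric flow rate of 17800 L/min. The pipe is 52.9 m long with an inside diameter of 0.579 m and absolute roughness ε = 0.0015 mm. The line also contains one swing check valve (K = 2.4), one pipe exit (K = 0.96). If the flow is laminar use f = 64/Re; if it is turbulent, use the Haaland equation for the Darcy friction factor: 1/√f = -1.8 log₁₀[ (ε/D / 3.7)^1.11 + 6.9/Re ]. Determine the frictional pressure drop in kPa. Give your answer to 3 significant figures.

Q = 17800 L/min = 17800/60000 = 0.2967 m³/s.
Cross-sectional area A = πD²/4 = π(0.579)²/4 = 0.2633 m²; mean velocity V = Q/A = 0.2967/0.2633 = 1.127 m/s.
Reynolds number Re = ρVD/μ = 1260 · 1.127 · 0.579 / 0.492 = 1671.
Re < 2300 → laminar flow, so f = 64/Re = 64/1671 = 0.03831 (the turbulent correlation is not needed).
Total minor-loss coefficient ΣK = 1·2.4 + 1·0.96 = 3.36.
ΔP = [f·L/D + ΣK]·(ρV²/2) = [0.03831·52.9/0.579 + 3.36]·(1260·1.127²/2) = [3.5 + 3.36]·799.8 = 5487 Pa.
ΔP = 5487 Pa = 5.49 kPa.

ΔP ≈ 5.49 kPa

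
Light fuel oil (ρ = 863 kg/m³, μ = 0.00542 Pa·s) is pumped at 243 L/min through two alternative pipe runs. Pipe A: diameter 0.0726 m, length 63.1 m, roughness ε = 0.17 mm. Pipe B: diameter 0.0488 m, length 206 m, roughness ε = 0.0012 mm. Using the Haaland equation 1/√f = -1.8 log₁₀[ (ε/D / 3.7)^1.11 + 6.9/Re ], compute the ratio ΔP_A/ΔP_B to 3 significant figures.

ΔP_A/ΔP_B ≈ 0.0518

Pipe A: V = Q/A = 0.00405/0.00414 = 0.9783 m/s; Re = 1.131e+04; ε/D = 0.00234; Haaland → f = 0.03318; ΔP_A = f(L/D)(ρV²/2) = 1.191e+04 Pa.
Pipe B: V = Q/A = 0.00405/0.00187 = 2.165 m/s; Re = 1.683e+04; ε/D = 2.46e-05; Haaland → f = 0.02693; ΔP_B = f(L/D)(ρV²/2) = 2.3e+05 Pa.
ΔP_A/ΔP_B = 1.191e+04/2.3e+05 = 0.0518.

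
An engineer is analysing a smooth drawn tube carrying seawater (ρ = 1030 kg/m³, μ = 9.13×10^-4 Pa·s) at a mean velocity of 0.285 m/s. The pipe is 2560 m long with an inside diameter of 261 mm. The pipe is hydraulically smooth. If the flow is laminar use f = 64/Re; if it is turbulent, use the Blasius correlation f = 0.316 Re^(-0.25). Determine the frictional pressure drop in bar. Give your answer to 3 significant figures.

ΔP ≈ 0.0762 bar

Reynolds number Re = ρVD/μ = 1030 · 0.285 · 0.261 / 0.000913 = 8.392e+04.
Re > 4000 → turbulent. Smooth-pipe (Blasius): f = 0.316 Re^(-0.25) = 0.316/(8.392e+04)^0.25 = 0.01857.
Darcy-Weisbach: ΔP = f(L/D)(ρV²/2) = 0.01857·(2560/0.261)·(1030·0.285²/2) = 0.01857·9808·41.83 = 7618 Pa.
ΔP = 7618 Pa = 0.0762 bar.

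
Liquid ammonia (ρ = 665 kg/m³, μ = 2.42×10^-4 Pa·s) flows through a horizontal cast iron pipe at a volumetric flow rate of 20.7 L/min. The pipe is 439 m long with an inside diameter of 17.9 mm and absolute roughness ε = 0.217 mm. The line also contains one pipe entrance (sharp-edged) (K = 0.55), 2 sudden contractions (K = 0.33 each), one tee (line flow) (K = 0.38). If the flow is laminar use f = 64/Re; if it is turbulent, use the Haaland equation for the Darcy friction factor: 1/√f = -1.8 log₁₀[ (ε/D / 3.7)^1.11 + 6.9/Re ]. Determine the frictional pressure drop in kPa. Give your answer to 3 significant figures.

ΔP ≈ 634 kPa

Q = 20.7 L/min = 20.7/60000 = 0.000345 m³/s.
Cross-sectional area A = πD²/4 = π(0.0179)²/4 = 0.0002516 m²; mean velocity V = Q/A = 0.000345/0.0002516 = 1.371 m/s.
Reynolds number Re = ρVD/μ = 665 · 1.371 · 0.0179 / 0.000242 = 6.743e+04.
Re > 4000 → turbulent. Relative roughness ε/D = 0.000217/0.0179 = 0.0121. Haaland: 1/√f = -1.8 log₁₀[(0.0121/3.7)^1.11 + 6.9/6.743e+04] = -1.8 log₁₀[0.00175 + 0.000102] = 4.92, so f = 0.04132.
Total minor-loss coefficient ΣK = 1·0.55 + 2·0.33 + 1·0.38 = 1.59.
ΔP = [f·L/D + ΣK]·(ρV²/2) = [0.04132·439/0.0179 + 1.59]·(665·1.371²/2) = [1013 + 1.59]·624.9 = 6.342e+05 Pa.
ΔP = 6.342e+05 Pa = 634 kPa.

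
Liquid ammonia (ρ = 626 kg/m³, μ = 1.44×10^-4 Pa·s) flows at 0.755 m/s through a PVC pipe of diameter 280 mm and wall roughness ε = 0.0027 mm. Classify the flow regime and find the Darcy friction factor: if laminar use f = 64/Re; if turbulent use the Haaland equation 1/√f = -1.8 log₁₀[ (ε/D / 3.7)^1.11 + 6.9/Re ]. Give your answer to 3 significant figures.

f ≈ 0.0119

Re = ρVD/μ = 626·0.755·0.28/0.000144 = 9.19e+05.
Re > 4000 → turbulent. ε/D = 2.7e-06/0.28 = 9.64e-06; Haaland: 1/√f = -1.8 log₁₀[6.34e-07 + 7.51e-06] = 9.161, so f = 0.01192.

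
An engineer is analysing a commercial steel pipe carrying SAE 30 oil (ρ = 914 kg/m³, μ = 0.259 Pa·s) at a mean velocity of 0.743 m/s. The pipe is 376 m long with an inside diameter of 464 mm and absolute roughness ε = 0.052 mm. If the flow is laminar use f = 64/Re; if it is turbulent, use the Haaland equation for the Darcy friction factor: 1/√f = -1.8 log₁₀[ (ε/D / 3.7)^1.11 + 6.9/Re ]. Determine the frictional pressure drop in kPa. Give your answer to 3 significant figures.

ΔP ≈ 10.8 kPa

Reynolds number Re = ρVD/μ = 914 · 0.743 · 0.464 / 0.259 = 1217.
Re < 2300 → laminar flow, so f = 64/Re = 64/1217 = 0.0526 (the turbulent correlation is not needed).
Darcy-Weisbach: ΔP = f(L/D)(ρV²/2) = 0.0526·(376/0.464)·(914·0.743²/2) = 0.0526·810.3·252.3 = 1.075e+04 Pa.
ΔP = 1.075e+04 Pa = 10.8 kPa.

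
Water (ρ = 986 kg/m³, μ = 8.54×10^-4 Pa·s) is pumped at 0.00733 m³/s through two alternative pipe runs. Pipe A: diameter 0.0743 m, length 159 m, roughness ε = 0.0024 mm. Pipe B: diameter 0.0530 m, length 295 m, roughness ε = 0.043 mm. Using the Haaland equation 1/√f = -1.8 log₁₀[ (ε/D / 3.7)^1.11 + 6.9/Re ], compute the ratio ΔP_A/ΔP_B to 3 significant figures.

ΔP_A/ΔP_B ≈ 0.0826

Pipe A: V = Q/A = 0.00733/0.004336 = 1.691 m/s; Re = 1.45e+05; ε/D = 3.23e-05; Haaland → f = 0.01668; ΔP_A = f(L/D)(ρV²/2) = 5.031e+04 Pa.
Pipe B: V = Q/A = 0.00733/0.002206 = 3.322 m/s; Re = 2.033e+05; ε/D = 0.000811; Haaland → f = 0.0201; ΔP_B = f(L/D)(ρV²/2) = 6.09e+05 Pa.
ΔP_A/ΔP_B = 5.031e+04/6.09e+05 = 0.0826.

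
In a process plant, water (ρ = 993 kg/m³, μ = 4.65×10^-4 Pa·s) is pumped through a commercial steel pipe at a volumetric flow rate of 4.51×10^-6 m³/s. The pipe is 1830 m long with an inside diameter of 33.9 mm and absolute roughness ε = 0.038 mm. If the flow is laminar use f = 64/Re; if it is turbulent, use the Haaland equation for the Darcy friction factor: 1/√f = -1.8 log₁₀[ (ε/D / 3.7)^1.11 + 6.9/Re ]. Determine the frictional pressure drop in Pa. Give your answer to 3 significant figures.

ΔP ≈ 118 Pa

Cross-sectional area A = πD²/4 = π(0.0339)²/4 = 0.0009026 m²; mean velocity V = Q/A = 4.51e-06/0.0009026 = 0.004997 m/s.
Reynolds number Re = ρVD/μ = 993 · 0.004997 · 0.0339 / 0.000465 = 361.7.
Re < 2300 → laminar flow, so f = 64/Re = 64/361.7 = 0.1769 (the turbulent correlation is not needed).
Darcy-Weisbach: ΔP = f(L/D)(ρV²/2) = 0.1769·(1830/0.0339)·(993·0.004997²/2) = 0.1769·5.398e+04·0.0124 = 118.4 Pa.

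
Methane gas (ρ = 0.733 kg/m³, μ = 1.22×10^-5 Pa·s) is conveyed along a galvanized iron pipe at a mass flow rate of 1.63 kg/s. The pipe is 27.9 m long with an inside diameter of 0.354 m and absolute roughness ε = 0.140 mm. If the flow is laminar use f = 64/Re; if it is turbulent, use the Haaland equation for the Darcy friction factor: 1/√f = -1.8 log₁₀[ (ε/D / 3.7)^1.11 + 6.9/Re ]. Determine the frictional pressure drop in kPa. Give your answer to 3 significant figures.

A = πD²/4 = π(0.354)²/4 = 0.09842 m²; mean velocity V = ṁ/(ρA) = 1.63/(0.733 · 0.09842) = 22.59 m/s.
Reynolds number Re = ρVD/μ = 0.733 · 22.59 · 0.354 / 1.22e-05 = 4.805e+05.
Re > 4000 → turbulent. Relative roughness ε/D = 0.00014/0.354 = 0.000395. Haaland: 1/√f = -1.8 log₁₀[(0.000395/3.7)^1.11 + 6.9/4.805e+05] = -1.8 log₁₀[3.91e-05 + 1.44e-05] = 7.69, so f = 0.01691.
Darcy-Weisbach: ΔP = f(L/D)(ρV²/2) = 0.01691·(27.9/0.354)·(0.733·22.59²/2) = 0.01691·78.81·187.1 = 249.4 Pa.
ΔP = 249.4 Pa = 0.249 kPa.

ΔP ≈ 0.249 kPa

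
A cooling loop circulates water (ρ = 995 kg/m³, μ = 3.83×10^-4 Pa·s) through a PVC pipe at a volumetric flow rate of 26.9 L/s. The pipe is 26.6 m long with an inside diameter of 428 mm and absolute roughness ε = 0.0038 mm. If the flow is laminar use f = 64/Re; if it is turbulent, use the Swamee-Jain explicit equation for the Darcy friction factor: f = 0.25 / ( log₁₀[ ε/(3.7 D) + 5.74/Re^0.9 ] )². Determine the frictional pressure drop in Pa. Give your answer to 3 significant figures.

Q = 26.9 L/s = 26.9/1000 = 0.0269 m³/s.
Cross-sectional area A = πD²/4 = π(0.428)²/4 = 0.1439 m²; mean velocity V = Q/A = 0.0269/0.1439 = 0.187 m/s.
Reynolds number Re = ρVD/μ = 995 · 0.187 · 0.428 / 0.000383 = 2.079e+05.
Re > 4000 → turbulent. Relative roughness ε/D = 3.8e-06/0.428 = 8.88e-06. Swamee-Jain: f = 0.25/(log₁₀[8.88e-06/3.7 + 5.74/2.079e+05^0.9])² = 0.25/(log₁₀[2.4e-06 + 9.39e-05])² = 0.25/(-4.016)² = 0.0155.
Darcy-Weisbach: ΔP = f(L/D)(ρV²/2) = 0.0155·(26.6/0.428)·(995·0.187²/2) = 0.0155·62.15·17.39 = 16.75 Pa.

ΔP ≈ 16.8 Pa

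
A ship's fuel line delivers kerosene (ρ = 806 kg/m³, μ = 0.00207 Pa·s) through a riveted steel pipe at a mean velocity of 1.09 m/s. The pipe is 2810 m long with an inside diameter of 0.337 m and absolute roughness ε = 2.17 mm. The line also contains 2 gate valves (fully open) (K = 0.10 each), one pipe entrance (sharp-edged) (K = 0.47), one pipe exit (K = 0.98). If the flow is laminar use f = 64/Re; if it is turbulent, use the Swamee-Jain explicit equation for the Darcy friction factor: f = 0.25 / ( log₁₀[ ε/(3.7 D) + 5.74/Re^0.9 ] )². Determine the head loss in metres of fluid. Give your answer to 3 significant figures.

Reynolds number Re = ρVD/μ = 806 · 1.09 · 0.337 / 0.00207 = 1.43e+05.
Re > 4000 → turbulent. Relative roughness ε/D = 0.00217/0.337 = 0.00644. Swamee-Jain: f = 0.25/(log₁₀[0.00644/3.7 + 5.74/1.43e+05^0.9])² = 0.25/(log₁₀[0.00174 + 0.000132])² = 0.25/(-2.728)² = 0.0336.
Total minor-loss coefficient ΣK = 2·0.1 + 1·0.47 + 1·0.98 = 1.65.
ΔP = [f·L/D + ΣK]·(ρV²/2) = [0.0336·2810/0.337 + 1.65]·(806·1.09²/2) = [280.2 + 1.65]·478.8 = 1.349e+05 Pa.
Head loss h_f = ΔP/(ρg) = 1.349e+05/(806·9.81) = 17.1 m.

h_f ≈ 17.1 m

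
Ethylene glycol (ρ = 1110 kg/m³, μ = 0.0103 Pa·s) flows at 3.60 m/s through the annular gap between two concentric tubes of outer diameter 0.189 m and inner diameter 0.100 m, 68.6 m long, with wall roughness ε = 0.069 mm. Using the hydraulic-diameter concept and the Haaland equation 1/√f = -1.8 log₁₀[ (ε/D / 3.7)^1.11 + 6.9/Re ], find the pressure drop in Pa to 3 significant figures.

Hydraulic diameter D_h = 4A/P = D_o - D_i = 0.189 - 0.1 = 0.089 m.
Re = ρVD_h/μ = 1110·3.6·0.089/0.0103 = 3.453e+04.
ε/D_h = 6.9e-05/0.089 = 0.000775; Haaland gives 1/√f = -1.8 log₁₀[8.25e-05+0.0002] = 6.389, so f = 0.0245.
ΔP = f(L/D_h)(ρV²/2) = 0.0245·68.6/0.089·7193 = 1.358e+05 Pa.

ΔP ≈ 136000 Pa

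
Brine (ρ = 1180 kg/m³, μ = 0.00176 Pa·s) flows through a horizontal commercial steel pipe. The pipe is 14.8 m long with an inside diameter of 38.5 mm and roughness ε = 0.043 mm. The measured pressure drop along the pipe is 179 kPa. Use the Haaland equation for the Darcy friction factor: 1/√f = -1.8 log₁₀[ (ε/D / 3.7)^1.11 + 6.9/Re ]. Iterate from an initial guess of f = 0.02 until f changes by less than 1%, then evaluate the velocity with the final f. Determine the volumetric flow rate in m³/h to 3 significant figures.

Rearranging Darcy-Weisbach: V = √(2·ΔP·D/(f·L·ρ)). With ε/D = 4.3e-05/0.0385 = 0.00112, iterate starting from f = 0.02:
  f = 0.02 → V = √(2·1.79e+05·0.0385/(0.02·14.8·1180)) = 6.282 m/s; Re = ρVD/μ = 1.621e+05; f → 0.02161
  f = 0.02161 → V = 6.043 m/s; Re = 1.56e+05; f → 0.02166
Converged (Δf/f < 1%). With the final f = 0.02166: V = √(2·1.79e+05·0.0385/(0.02166·14.8·1180)) = 6.036 m/s.
Q = V·A = 6.036·(π/4·0.0385²) = 0.007027 m³/s = 25.3 m³/h.

Q ≈ 25.3 m³/h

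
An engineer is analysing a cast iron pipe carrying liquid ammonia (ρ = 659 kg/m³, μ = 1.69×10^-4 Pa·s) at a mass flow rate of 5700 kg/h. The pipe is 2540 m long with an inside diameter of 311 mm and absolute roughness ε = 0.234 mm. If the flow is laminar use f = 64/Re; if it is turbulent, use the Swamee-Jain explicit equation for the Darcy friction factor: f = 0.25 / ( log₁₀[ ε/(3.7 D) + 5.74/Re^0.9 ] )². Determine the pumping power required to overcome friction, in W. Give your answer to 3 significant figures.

P ≈ 0.158 W

ṁ = 5700 kg/h = 5700/3600 = 1.583 kg/s.
A = πD²/4 = π(0.311)²/4 = 0.07596 m²; mean velocity V = ṁ/(ρA) = 1.583/(659 · 0.07596) = 0.03163 m/s.
Reynolds number Re = ρVD/μ = 659 · 0.03163 · 0.311 / 0.000169 = 3.836e+04.
Re > 4000 → turbulent. Relative roughness ε/D = 0.000234/0.311 = 0.000752. Swamee-Jain: f = 0.25/(log₁₀[0.000752/3.7 + 5.74/3.836e+04^0.9])² = 0.25/(log₁₀[0.000203 + 0.00043])² = 0.25/(-3.198)² = 0.02444.
Darcy-Weisbach: ΔP = f(L/D)(ρV²/2) = 0.02444·(2540/0.311)·(659·0.03163²/2) = 0.02444·8167·0.3296 = 65.79 Pa.
Q = ṁ/ρ = 1.583/659 = 0.002403 m³/s.
Pumping power P = QΔP = 0.002403·65.79 = 0.1581 W = 0.158 W.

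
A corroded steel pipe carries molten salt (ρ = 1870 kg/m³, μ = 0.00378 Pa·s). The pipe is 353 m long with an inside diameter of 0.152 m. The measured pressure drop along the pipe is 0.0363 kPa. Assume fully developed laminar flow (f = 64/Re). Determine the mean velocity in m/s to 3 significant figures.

For laminar flow, f = 64/Re with Re = ρVD/μ, so Darcy-Weisbach reduces to ΔP = 32μLV/D². Solving for V: V = ΔP·D²/(32μL) = 36.3·(0.152)²/(32·0.00378·353) = 0.01964 m/s.
Check: Re = ρVD/μ = 1870·0.01964·0.152/0.00378 = 1477 < 2300, so the laminar assumption holds.

V ≈ 0.0196 m/s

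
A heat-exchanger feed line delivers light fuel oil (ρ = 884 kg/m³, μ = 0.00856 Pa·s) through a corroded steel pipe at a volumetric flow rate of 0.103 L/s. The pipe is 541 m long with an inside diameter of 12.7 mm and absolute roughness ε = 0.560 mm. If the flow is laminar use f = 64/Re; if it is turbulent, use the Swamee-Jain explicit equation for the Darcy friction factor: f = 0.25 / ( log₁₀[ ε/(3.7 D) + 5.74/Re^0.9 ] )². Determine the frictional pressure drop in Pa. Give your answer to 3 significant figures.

ΔP ≈ 747000 Pa

Q = 0.103 L/s = 0.103/1000 = 0.000103 m³/s.
Cross-sectional area A = πD²/4 = π(0.0127)²/4 = 0.0001267 m²; mean velocity V = Q/A = 0.000103/0.0001267 = 0.8131 m/s.
Reynolds number Re = ρVD/μ = 884 · 0.8131 · 0.0127 / 0.00856 = 1066.
Re < 2300 → laminar flow, so f = 64/Re = 64/1066 = 0.06001 (the turbulent correlation is not needed).
Darcy-Weisbach: ΔP = f(L/D)(ρV²/2) = 0.06001·(541/0.0127)·(884·0.8131²/2) = 0.06001·4.26e+04·292.2 = 7.471e+05 Pa.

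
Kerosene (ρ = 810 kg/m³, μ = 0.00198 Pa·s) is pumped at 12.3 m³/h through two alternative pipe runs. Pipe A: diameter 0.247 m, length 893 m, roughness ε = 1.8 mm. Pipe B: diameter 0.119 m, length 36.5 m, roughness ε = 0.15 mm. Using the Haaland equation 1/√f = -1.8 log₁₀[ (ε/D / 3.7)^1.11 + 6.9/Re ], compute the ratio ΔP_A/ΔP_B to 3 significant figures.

Pipe A: V = Q/A = 0.003417/0.04792 = 0.0713 m/s; Re = 7205; ε/D = 0.00729; Haaland → f = 0.04203; ΔP_A = f(L/D)(ρV²/2) = 312.9 Pa.
Pipe B: V = Q/A = 0.003417/0.01112 = 0.3072 m/s; Re = 1.495e+04; ε/D = 0.00126; Haaland → f = 0.02977; ΔP_B = f(L/D)(ρV²/2) = 349 Pa.
ΔP_A/ΔP_B = 312.9/349 = 0.896.

ΔP_A/ΔP_B ≈ 0.896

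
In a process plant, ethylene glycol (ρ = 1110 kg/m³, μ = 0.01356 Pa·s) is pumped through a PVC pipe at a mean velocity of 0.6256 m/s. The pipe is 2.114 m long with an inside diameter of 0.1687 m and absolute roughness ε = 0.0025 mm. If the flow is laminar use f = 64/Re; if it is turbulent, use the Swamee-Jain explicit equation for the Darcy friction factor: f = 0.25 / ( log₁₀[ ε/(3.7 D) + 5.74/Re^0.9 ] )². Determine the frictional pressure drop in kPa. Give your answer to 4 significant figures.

ΔP ≈ 0.08787 kPa

Reynolds number Re = ρVD/μ = 1110 · 0.6256 · 0.1687 / 0.0136 = 8639.
Re > 4000 → turbulent. Relative roughness ε/D = 2.5e-06/0.1687 = 1.48e-05. Swamee-Jain: f = 0.25/(log₁₀[1.48e-05/3.7 + 5.74/8639^0.9])² = 0.25/(log₁₀[4.01e-06 + 0.00164])² = 0.25/(-2.783)² = 0.03228.
Darcy-Weisbach: ΔP = f(L/D)(ρV²/2) = 0.03228·(2.114/0.1687)·(1110·0.6256²/2) = 0.03228·12.53·217.2 = 87.87 Pa.
ΔP = 87.87 Pa = 0.08787 kPa.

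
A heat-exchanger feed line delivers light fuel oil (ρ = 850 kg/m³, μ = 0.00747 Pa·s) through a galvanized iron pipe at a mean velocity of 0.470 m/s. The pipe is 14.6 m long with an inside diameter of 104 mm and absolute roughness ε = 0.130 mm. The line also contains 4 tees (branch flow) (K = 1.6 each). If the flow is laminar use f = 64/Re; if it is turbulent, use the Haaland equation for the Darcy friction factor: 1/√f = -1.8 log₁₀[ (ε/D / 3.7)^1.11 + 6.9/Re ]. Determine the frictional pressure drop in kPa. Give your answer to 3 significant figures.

ΔP ≈ 1.10 kPa

Reynolds number Re = ρVD/μ = 850 · 0.47 · 0.104 / 0.00747 = 5562.
Re > 4000 → turbulent. Relative roughness ε/D = 0.00013/0.104 = 0.00125. Haaland: 1/√f = -1.8 log₁₀[(0.00125/3.7)^1.11 + 6.9/5562] = -1.8 log₁₀[0.00014 + 0.00124] = 5.148, so f = 0.03774.
Total minor-loss coefficient ΣK = 4·1.6 = 6.4.
ΔP = [f·L/D + ΣK]·(ρV²/2) = [0.03774·14.6/0.104 + 6.4]·(850·0.47²/2) = [5.298 + 6.4]·93.88 = 1098 Pa.
ΔP = 1098 Pa = 1.10 kPa.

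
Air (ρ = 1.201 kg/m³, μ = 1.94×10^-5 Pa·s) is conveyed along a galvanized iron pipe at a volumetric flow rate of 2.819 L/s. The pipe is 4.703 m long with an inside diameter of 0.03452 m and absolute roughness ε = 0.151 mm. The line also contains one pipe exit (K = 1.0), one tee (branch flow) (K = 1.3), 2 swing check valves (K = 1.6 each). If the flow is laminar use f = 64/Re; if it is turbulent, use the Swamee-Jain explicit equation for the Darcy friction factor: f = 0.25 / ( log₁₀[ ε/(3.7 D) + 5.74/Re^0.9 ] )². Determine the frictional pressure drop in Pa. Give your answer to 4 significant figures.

ΔP ≈ 60.18 Pa

Q = 2.819 L/s = 2.819/1000 = 0.002819 m³/s.
Cross-sectional area A = πD²/4 = π(0.03452)²/4 = 0.0009359 m²; mean velocity V = Q/A = 0.002819/0.0009359 = 3.012 m/s.
Reynolds number Re = ρVD/μ = 1.201 · 3.012 · 0.03452 / 1.94e-05 = 6437.
Re > 4000 → turbulent. Relative roughness ε/D = 0.000151/0.03452 = 0.00437. Swamee-Jain: f = 0.25/(log₁₀[0.00437/3.7 + 5.74/6437^0.9])² = 0.25/(log₁₀[0.00118 + 0.00214])² = 0.25/(-2.478)² = 0.04071.
Total minor-loss coefficient ΣK = 1·1 + 1·1.3 + 2·1.6 = 5.5.
ΔP = [f·L/D + ΣK]·(ρV²/2) = [0.04071·4.703/0.03452 + 5.5]·(1.201·3.012²/2) = [5.546 + 5.5]·5.448 = 60.18 Pa.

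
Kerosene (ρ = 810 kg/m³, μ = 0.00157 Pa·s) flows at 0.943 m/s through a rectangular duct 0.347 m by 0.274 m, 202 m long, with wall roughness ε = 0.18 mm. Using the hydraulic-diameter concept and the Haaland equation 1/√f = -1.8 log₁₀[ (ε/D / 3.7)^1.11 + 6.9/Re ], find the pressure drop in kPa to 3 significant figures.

Hydraulic diameter D_h = 4A/P = 4·(0.347·0.274)/(2·(0.347+0.274)) = 0.3803/1.242 = 0.3062 m.
Re = ρVD_h/μ = 810·0.943·0.3062/0.00157 = 1.49e+05.
ε/D_h = 0.00018/0.3062 = 0.000588; Haaland gives 1/√f = -1.8 log₁₀[6.07e-05+4.63e-05] = 7.147, so f = 0.01958.
ΔP = f(L/D_h)(ρV²/2) = 0.01958·202/0.3062·360.1 = 4651 Pa.
ΔP = 4.65 kPa.

ΔP ≈ 4.65 kPa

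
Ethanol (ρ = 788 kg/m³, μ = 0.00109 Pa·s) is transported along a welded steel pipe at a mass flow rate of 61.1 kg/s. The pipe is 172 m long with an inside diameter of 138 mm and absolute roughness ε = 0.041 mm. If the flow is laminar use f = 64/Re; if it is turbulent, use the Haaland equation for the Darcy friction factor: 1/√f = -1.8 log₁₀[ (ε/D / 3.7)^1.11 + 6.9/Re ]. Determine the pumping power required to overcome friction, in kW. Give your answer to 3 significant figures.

P ≈ 16.5 kW

A = πD²/4 = π(0.138)²/4 = 0.01496 m²; mean velocity V = ṁ/(ρA) = 61.1/(788 · 0.01496) = 5.184 m/s.
Reynolds number Re = ρVD/μ = 788 · 5.184 · 0.138 / 0.00109 = 5.172e+05.
Re > 4000 → turbulent. Relative roughness ε/D = 4.1e-05/0.138 = 0.000297. Haaland: 1/√f = -1.8 log₁₀[(0.000297/3.7)^1.11 + 6.9/5.172e+05] = -1.8 log₁₀[2.85e-05 + 1.33e-05] = 7.882, so f = 0.0161.
Darcy-Weisbach: ΔP = f(L/D)(ρV²/2) = 0.0161·(172/0.138)·(788·5.184²/2) = 0.0161·1246·1.059e+04 = 2.124e+05 Pa.
Q = ṁ/ρ = 61.1/788 = 0.07754 m³/s.
Pumping power P = QΔP = 0.07754·2.124e+05 = 16470 W = 16.5 kW.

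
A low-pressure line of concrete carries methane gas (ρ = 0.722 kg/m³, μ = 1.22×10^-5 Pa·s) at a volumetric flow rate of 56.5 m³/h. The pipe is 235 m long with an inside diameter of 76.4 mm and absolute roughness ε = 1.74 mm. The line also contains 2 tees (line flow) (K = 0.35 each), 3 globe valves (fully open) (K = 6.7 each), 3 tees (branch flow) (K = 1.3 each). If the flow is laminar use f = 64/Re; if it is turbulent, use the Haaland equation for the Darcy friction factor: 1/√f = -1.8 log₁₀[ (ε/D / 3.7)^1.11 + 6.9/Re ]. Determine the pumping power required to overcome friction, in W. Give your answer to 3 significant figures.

P ≈ 12.6 W

Q = 56.5 m³/h = 56.5/3600 = 0.01569 m³/s.
Cross-sectional area A = πD²/4 = π(0.0764)²/4 = 0.004584 m²; mean velocity V = Q/A = 0.01569/0.004584 = 3.423 m/s.
Reynolds number Re = ρVD/μ = 0.722 · 3.423 · 0.0764 / 1.22e-05 = 1.548e+04.
Re > 4000 → turbulent. Relative roughness ε/D = 0.00174/0.0764 = 0.0228. Haaland: 1/√f = -1.8 log₁₀[(0.0228/3.7)^1.11 + 6.9/1.548e+04] = -1.8 log₁₀[0.00352 + 0.000446] = 4.324, so f = 0.05349.
Total minor-loss coefficient ΣK = 2·0.35 + 3·6.7 + 3·1.3 = 24.7.
ΔP = [f·L/D + ΣK]·(ρV²/2) = [0.05349·235/0.0764 + 24.7]·(0.722·3.423²/2) = [164.5 + 24.7]·4.231 = 800.6 Pa.
Pumping power P = QΔP = 0.01569·800.6 = 12.57 W = 12.6 W.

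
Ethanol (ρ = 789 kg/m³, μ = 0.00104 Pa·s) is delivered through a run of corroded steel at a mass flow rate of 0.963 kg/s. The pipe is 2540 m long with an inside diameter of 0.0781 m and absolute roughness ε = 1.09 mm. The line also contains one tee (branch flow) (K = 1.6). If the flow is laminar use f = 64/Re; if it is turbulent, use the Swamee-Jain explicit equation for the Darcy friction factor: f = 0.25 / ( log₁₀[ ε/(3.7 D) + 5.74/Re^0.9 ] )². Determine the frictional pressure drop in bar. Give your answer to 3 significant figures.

A = πD²/4 = π(0.0781)²/4 = 0.004791 m²; mean velocity V = ṁ/(ρA) = 0.963/(789 · 0.004791) = 0.2548 m/s.
Reynolds number Re = ρVD/μ = 789 · 0.2548 · 0.0781 / 0.00104 = 1.51e+04.
Re > 4000 → turbulent. Relative roughness ε/D = 0.00109/0.0781 = 0.014. Swamee-Jain: f = 0.25/(log₁₀[0.014/3.7 + 5.74/1.51e+04^0.9])² = 0.25/(log₁₀[0.00377 + 0.000995])² = 0.25/(-2.322)² = 0.04638.
Total minor-loss coefficient ΣK = 1·1.6 = 1.6.
ΔP = [f·L/D + ΣK]·(ρV²/2) = [0.04638·2540/0.0781 + 1.6]·(789·0.2548²/2) = [1508 + 1.6]·25.61 = 3.867e+04 Pa.
ΔP = 3.867e+04 Pa = 0.387 bar.

ΔP ≈ 0.387 bar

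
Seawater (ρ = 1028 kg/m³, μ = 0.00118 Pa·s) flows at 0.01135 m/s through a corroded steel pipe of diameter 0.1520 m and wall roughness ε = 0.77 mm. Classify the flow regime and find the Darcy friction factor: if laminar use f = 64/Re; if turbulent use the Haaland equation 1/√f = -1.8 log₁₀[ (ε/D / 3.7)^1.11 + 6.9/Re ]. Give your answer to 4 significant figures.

f ≈ 0.04258

Re = ρVD/μ = 1028·0.01135·0.152/0.00118 = 1503.
Re < 2300 → laminar, so f = 64/Re = 0.04258 (roughness is irrelevant in laminar flow).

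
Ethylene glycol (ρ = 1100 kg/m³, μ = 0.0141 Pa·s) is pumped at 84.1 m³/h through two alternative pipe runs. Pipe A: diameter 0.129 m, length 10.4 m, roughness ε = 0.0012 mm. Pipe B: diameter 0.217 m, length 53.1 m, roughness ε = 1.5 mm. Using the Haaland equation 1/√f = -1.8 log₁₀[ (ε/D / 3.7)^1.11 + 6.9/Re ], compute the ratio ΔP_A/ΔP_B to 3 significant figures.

Pipe A: V = Q/A = 0.02336/0.01307 = 1.787 m/s; Re = 1.799e+04; ε/D = 9.3e-06; Haaland → f = 0.02646; ΔP_A = f(L/D)(ρV²/2) = 3748 Pa.
Pipe B: V = Q/A = 0.02336/0.03698 = 0.6317 m/s; Re = 1.069e+04; ε/D = 0.00691; Haaland → f = 0.03934; ΔP_B = f(L/D)(ρV²/2) = 2113 Pa.
ΔP_A/ΔP_B = 3748/2113 = 1.77.

ΔP_A/ΔP_B ≈ 1.77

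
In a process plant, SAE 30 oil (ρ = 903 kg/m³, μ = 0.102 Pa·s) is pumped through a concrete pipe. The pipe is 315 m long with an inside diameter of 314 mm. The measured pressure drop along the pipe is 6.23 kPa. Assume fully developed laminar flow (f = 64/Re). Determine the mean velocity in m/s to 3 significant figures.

For laminar flow, f = 64/Re with Re = ρVD/μ, so Darcy-Weisbach reduces to ΔP = 32μLV/D². Solving for V: V = ΔP·D²/(32μL) = 6230·(0.314)²/(32·0.102·315) = 0.5974 m/s.
Check: Re = ρVD/μ = 903·0.5974·0.314/0.102 = 1661 < 2300, so the laminar assumption holds.

V ≈ 0.597 m/s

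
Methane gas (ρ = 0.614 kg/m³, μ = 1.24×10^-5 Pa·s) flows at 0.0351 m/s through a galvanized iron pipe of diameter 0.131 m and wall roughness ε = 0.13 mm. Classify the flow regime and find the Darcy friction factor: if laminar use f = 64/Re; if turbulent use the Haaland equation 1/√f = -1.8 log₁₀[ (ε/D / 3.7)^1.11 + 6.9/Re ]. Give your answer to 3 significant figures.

Re = ρVD/μ = 0.614·0.0351·0.131/1.24e-05 = 227.7.
Re < 2300 → laminar, so f = 64/Re = 0.2811 (roughness is irrelevant in laminar flow).

f ≈ 0.281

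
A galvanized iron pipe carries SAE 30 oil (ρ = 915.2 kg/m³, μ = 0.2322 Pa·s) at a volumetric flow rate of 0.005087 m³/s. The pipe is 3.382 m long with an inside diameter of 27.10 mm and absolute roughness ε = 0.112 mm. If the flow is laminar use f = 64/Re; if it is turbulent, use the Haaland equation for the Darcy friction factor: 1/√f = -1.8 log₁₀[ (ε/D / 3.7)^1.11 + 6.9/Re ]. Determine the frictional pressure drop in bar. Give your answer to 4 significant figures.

ΔP ≈ 3.018 bar

Cross-sectional area A = πD²/4 = π(0.0271)²/4 = 0.0005768 m²; mean velocity V = Q/A = 0.005087/0.0005768 = 8.819 m/s.
Reynolds number Re = ρVD/μ = 915.2 · 8.819 · 0.0271 / 0.232 = 942.
Re < 2300 → laminar flow, so f = 64/Re = 64/942 = 0.06794 (the turbulent correlation is not needed).
Darcy-Weisbach: ΔP = f(L/D)(ρV²/2) = 0.06794·(3.382/0.0271)·(915.2·8.819²/2) = 0.06794·124.8·3.559e+04 = 3.018e+05 Pa.
ΔP = 3.018e+05 Pa = 3.018 bar.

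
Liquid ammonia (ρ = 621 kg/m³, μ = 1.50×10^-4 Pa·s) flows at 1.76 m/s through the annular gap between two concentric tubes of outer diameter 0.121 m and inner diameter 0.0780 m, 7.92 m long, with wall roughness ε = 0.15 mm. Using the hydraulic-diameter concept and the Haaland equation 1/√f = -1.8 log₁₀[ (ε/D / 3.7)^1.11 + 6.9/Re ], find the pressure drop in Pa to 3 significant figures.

Hydraulic diameter D_h = 4A/P = D_o - D_i = 0.121 - 0.078 = 0.043 m.
Re = ρVD_h/μ = 621·1.76·0.043/0.00015 = 3.133e+05.
ε/D_h = 0.00015/0.043 = 0.00349; Haaland gives 1/√f = -1.8 log₁₀[0.000438+2.2e-05] = 6.007, so f = 0.02772.
ΔP = f(L/D_h)(ρV²/2) = 0.02772·7.92/0.043·961.8 = 4910 Pa.

ΔP ≈ 4910 Pa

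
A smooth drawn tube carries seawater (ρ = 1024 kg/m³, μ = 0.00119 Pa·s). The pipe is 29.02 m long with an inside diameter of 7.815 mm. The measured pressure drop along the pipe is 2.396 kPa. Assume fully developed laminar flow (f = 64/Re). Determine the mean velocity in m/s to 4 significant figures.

For laminar flow, f = 64/Re with Re = ρVD/μ, so Darcy-Weisbach reduces to ΔP = 32μLV/D². Solving for V: V = ΔP·D²/(32μL) = 2396·(0.007815)²/(32·0.00119·29.02) = 0.1324 m/s.
Check: Re = ρVD/μ = 1024·0.1324·0.007815/0.00119 = 890.5 < 2300, so the laminar assumption holds.

V ≈ 0.1324 m/s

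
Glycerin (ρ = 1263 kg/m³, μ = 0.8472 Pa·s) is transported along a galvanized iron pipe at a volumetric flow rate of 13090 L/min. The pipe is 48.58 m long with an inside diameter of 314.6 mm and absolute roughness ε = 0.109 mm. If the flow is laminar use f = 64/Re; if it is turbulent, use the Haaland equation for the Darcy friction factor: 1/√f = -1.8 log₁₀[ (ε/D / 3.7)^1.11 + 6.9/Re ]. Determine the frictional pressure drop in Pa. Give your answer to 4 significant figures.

ΔP ≈ 37350 Pa

Q = 13090 L/min = 13090/60000 = 0.2182 m³/s.
Cross-sectional area A = πD²/4 = π(0.3146)²/4 = 0.07773 m²; mean velocity V = Q/A = 0.2182/0.07773 = 2.807 m/s.
Reynolds number Re = ρVD/μ = 1263 · 2.807 · 0.3146 / 0.847 = 1316.
Re < 2300 → laminar flow, so f = 64/Re = 64/1316 = 0.04862 (the turbulent correlation is not needed).
Darcy-Weisbach: ΔP = f(L/D)(ρV²/2) = 0.04862·(48.58/0.3146)·(1263·2.807²/2) = 0.04862·154.4·4974 = 3.735e+04 Pa.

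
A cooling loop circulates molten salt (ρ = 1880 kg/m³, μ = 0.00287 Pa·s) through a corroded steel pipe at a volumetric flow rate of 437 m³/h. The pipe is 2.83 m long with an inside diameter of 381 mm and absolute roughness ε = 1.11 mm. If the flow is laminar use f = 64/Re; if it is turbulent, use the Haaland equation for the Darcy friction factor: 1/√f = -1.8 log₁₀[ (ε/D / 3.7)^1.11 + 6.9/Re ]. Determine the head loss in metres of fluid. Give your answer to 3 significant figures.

Q = 437 m³/h = 437/3600 = 0.1214 m³/s.
Cross-sectional area A = πD²/4 = π(0.381)²/4 = 0.114 m²; mean velocity V = Q/A = 0.1214/0.114 = 1.065 m/s.
Reynolds number Re = ρVD/μ = 1880 · 1.065 · 0.381 / 0.00287 = 2.657e+05.
Re > 4000 → turbulent. Relative roughness ε/D = 0.00111/0.381 = 0.00291. Haaland: 1/√f = -1.8 log₁₀[(0.00291/3.7)^1.11 + 6.9/2.657e+05] = -1.8 log₁₀[0.000359 + 2.6e-05] = 6.147, so f = 0.02647.
Darcy-Weisbach: ΔP = f(L/D)(ρV²/2) = 0.02647·(2.83/0.381)·(1880·1.065²/2) = 0.02647·7.428·1066 = 209.5 Pa.
Head loss h_f = ΔP/(ρg) = 209.5/(1880·9.81) = 0.0114 m.

h_f ≈ 0.0114 m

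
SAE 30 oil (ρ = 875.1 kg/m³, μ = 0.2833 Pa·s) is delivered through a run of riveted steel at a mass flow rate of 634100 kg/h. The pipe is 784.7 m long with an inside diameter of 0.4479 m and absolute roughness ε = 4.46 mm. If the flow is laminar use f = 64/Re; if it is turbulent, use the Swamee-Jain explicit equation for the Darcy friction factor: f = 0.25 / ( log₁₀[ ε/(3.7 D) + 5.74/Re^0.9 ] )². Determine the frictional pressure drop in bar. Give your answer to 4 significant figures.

ΔP ≈ 0.4530 bar

ṁ = 634100 kg/h = 634100/3600 = 176.1 kg/s.
A = πD²/4 = π(0.4479)²/4 = 0.1576 m²; mean velocity V = ṁ/(ρA) = 176.1/(875.1 · 0.1576) = 1.277 m/s.
Reynolds number Re = ρVD/μ = 875.1 · 1.277 · 0.4479 / 0.283 = 1767.
Re < 2300 → laminar flow, so f = 64/Re = 64/1767 = 0.03621 (the turbulent correlation is not needed).
Darcy-Weisbach: ΔP = f(L/D)(ρV²/2) = 0.03621·(784.7/0.4479)·(875.1·1.277²/2) = 0.03621·1752·714 = 4.53e+04 Pa.
ΔP = 4.53e+04 Pa = 0.4530 bar.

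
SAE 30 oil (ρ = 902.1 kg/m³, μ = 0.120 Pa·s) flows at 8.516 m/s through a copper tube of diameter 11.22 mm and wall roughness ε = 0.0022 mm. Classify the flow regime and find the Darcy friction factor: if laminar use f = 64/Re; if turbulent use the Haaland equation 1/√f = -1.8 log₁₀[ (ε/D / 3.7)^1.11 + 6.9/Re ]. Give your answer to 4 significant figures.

f ≈ 0.08910

Re = ρVD/μ = 902.1·8.516·0.01122/0.12 = 718.3.
Re < 2300 → laminar, so f = 64/Re = 0.0891 (roughness is irrelevant in laminar flow).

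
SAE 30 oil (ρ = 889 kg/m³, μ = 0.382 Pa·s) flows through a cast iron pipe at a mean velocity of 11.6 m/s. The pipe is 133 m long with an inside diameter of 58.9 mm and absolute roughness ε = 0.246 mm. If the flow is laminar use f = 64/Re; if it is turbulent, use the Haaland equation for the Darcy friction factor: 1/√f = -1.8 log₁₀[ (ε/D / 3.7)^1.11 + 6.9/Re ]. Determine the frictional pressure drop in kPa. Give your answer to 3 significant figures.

ΔP ≈ 5440 kPa

Reynolds number Re = ρVD/μ = 889 · 11.6 · 0.0589 / 0.382 = 1590.
Re < 2300 → laminar flow, so f = 64/Re = 64/1590 = 0.04025 (the turbulent correlation is not needed).
Darcy-Weisbach: ΔP = f(L/D)(ρV²/2) = 0.04025·(133/0.0589)·(889·11.6²/2) = 0.04025·2258·5.981e+04 = 5.436e+06 Pa.
ΔP = 5.436e+06 Pa = 5440 kPa.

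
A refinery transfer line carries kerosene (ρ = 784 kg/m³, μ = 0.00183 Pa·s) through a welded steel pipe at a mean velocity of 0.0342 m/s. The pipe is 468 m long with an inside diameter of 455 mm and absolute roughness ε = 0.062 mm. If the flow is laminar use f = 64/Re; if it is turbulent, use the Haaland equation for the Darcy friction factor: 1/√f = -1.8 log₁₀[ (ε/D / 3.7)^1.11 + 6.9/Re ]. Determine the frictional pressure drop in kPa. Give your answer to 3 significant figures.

Reynolds number Re = ρVD/μ = 784 · 0.0342 · 0.455 / 0.00183 = 6667.
Re > 4000 → turbulent. Relative roughness ε/D = 6.2e-05/0.455 = 0.000136. Haaland: 1/√f = -1.8 log₁₀[(0.000136/3.7)^1.11 + 6.9/6667] = -1.8 log₁₀[1.2e-05 + 0.00104] = 5.364, so f = 0.03475.
Darcy-Weisbach: ΔP = f(L/D)(ρV²/2) = 0.03475·(468/0.455)·(784·0.0342²/2) = 0.03475·1029·0.4585 = 16.39 Pa.
ΔP = 16.39 Pa = 0.0164 kPa.

ΔP ≈ 0.0164 kPa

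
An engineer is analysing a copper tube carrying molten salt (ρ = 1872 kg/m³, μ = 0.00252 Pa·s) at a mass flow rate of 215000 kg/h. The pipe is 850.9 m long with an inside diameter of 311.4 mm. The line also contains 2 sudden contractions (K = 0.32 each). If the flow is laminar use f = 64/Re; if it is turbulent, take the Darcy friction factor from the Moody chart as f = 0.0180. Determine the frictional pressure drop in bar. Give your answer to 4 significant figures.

ṁ = 215000 kg/h = 215000/3600 = 59.72 kg/s.
A = πD²/4 = π(0.3114)²/4 = 0.07616 m²; mean velocity V = ṁ/(ρA) = 59.72/(1872 · 0.07616) = 0.4189 m/s.
Reynolds number Re = ρVD/μ = 1872 · 0.4189 · 0.3114 / 0.00252 = 9.69e+04.
Re > 4000 → turbulent; use the Moody-chart value f = 0.0180.
Total minor-loss coefficient ΣK = 2·0.32 = 0.64.
ΔP = [f·L/D + ΣK]·(ρV²/2) = [0.018·850.9/0.3114 + 0.64]·(1872·0.4189²/2) = [49.18 + 0.64]·164.2 = 8183 Pa.
ΔP = 8183 Pa = 0.08183 bar.

ΔP ≈ 0.08183 bar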